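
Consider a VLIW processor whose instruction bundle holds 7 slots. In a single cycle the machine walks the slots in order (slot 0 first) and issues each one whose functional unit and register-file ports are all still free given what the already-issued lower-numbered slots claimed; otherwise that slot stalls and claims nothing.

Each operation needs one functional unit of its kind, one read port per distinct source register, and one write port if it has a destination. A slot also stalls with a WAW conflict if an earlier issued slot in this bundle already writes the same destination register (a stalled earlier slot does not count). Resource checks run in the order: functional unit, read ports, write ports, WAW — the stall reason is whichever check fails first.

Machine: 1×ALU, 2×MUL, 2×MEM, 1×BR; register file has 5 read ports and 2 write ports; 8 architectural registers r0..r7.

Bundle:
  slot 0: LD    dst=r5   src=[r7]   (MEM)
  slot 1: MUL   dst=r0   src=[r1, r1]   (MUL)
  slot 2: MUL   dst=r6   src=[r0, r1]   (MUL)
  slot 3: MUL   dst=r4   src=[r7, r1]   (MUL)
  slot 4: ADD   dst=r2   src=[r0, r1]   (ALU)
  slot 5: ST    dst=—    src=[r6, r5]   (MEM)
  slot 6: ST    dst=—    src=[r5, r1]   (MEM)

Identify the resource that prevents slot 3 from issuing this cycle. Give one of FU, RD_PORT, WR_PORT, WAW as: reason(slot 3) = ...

slot 0 (MEM): ISSUE — free A1,Mu2,Ld1,B1 rp4 wp1
slot 1 (MUL): ISSUE — free A1,Mu1,Ld1,B1 rp3 wp0
slot 2 (MUL): stall WR_PORT — free A1,Mu1,Ld1,B1 rp3 wp0
slot 3 (MUL): stall WR_PORT — free A1,Mu1,Ld1,B1 rp3 wp0
slot 4 (ALU): stall WR_PORT — free A1,Mu1,Ld1,B1 rp3 wp0
slot 5 (MEM): ISSUE — free A1,Mu1,Ld0,B1 rp1 wp0
slot 6 (MEM): stall FU — free A1,Mu1,Ld0,B1 rp1 wp0

reason(slot 3) = WR_PORT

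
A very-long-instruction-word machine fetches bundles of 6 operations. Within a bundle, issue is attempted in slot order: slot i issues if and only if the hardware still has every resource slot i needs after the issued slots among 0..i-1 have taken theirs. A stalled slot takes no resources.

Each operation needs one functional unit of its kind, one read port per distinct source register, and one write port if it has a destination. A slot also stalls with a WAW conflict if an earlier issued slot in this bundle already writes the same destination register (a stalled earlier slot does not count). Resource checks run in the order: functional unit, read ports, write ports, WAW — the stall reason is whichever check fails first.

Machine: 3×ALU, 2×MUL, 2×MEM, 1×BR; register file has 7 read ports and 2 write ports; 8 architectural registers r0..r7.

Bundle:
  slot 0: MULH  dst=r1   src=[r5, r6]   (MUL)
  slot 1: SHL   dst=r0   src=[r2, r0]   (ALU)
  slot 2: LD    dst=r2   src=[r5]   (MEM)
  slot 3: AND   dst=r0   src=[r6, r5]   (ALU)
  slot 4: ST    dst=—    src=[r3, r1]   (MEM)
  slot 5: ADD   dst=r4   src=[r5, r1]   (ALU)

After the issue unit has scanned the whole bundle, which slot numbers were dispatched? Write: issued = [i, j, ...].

[0] MUL needs rd=2 wr=1: ok; after: ALU=3 MUL=1 MEM=2 BR=1, R=5, W=1
[1] ALU needs rd=2 wr=1: ok; after: ALU=2 MUL=1 MEM=2 BR=1, R=3, W=0
[2] MEM needs rd=1 wr=1: WR_PORT; after: ALU=2 MUL=1 MEM=2 BR=1, R=3, W=0
[3] ALU needs rd=2 wr=1: WR_PORT; after: ALU=2 MUL=1 MEM=2 BR=1, R=3, W=0
[4] MEM needs rd=2 wr=0: ok; after: ALU=2 MUL=1 MEM=1 BR=1, R=1, W=0
[5] ALU needs rd=2 wr=1: RD_PORT; after: ALU=2 MUL=1 MEM=1 BR=1, R=1, W=0

issued = [0, 1, 4]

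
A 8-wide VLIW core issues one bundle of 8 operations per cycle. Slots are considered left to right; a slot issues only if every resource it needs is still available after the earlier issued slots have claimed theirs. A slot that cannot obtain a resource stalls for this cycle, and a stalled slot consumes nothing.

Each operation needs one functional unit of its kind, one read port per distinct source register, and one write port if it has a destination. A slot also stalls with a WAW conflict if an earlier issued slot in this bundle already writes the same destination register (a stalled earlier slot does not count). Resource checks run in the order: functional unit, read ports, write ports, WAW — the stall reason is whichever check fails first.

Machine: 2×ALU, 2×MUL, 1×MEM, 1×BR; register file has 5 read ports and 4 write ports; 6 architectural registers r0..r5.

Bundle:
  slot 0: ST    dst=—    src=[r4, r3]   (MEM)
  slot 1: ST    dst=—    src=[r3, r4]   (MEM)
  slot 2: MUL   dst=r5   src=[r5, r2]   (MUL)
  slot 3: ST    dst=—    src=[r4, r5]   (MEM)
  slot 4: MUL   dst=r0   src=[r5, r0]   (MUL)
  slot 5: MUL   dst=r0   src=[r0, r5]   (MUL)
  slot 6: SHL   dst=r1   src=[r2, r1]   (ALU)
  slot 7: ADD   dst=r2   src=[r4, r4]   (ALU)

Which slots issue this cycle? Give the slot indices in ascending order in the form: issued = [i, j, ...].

issued = [0, 2, 7]

(0) want 1×MEM +2rd +0wr — yes → AL2|MU2|ME0|BR1|rd3|wr4
(1) want 1×MEM +2rd +0wr — FU → AL2|MU2|ME0|BR1|rd3|wr4
(2) want 1×MUL +2rd +1wr — yes → AL2|MU1|ME0|BR1|rd1|wr3
(3) want 1×MEM +2rd +0wr — FU → AL2|MU1|ME0|BR1|rd1|wr3
(4) want 1×MUL +2rd +1wr — RD_PORT → AL2|MU1|ME0|BR1|rd1|wr3
(5) want 1×MUL +2rd +1wr — RD_PORT → AL2|MU1|ME0|BR1|rd1|wr3
(6) want 1×ALU +2rd +1wr — RD_PORT → AL2|MU1|ME0|BR1|rd1|wr3
(7) want 1×ALU +1rd +1wr — yes → AL1|MU1|ME0|BR1|rd0|wr2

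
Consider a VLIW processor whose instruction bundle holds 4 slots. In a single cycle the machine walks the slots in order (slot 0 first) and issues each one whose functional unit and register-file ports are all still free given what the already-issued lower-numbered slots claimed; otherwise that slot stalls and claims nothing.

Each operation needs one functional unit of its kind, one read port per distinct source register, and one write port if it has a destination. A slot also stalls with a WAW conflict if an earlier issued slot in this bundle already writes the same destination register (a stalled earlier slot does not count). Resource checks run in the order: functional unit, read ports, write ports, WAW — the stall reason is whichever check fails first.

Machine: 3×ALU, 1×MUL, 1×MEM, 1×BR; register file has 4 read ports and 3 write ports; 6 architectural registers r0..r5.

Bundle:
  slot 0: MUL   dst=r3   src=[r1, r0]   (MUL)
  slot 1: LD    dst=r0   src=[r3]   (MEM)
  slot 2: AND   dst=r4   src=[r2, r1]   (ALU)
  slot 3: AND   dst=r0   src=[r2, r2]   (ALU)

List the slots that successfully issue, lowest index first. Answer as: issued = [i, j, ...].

slot 0 (MUL): ISSUE — free A3,Mu0,Ld1,B1 rp2 wp2
slot 1 (MEM): ISSUE — free A3,Mu0,Ld0,B1 rp1 wp1
slot 2 (ALU): stall RD_PORT — free A3,Mu0,Ld0,B1 rp1 wp1
slot 3 (ALU): stall WAW — free A3,Mu0,Ld0,B1 rp1 wp1

issued = [0, 1]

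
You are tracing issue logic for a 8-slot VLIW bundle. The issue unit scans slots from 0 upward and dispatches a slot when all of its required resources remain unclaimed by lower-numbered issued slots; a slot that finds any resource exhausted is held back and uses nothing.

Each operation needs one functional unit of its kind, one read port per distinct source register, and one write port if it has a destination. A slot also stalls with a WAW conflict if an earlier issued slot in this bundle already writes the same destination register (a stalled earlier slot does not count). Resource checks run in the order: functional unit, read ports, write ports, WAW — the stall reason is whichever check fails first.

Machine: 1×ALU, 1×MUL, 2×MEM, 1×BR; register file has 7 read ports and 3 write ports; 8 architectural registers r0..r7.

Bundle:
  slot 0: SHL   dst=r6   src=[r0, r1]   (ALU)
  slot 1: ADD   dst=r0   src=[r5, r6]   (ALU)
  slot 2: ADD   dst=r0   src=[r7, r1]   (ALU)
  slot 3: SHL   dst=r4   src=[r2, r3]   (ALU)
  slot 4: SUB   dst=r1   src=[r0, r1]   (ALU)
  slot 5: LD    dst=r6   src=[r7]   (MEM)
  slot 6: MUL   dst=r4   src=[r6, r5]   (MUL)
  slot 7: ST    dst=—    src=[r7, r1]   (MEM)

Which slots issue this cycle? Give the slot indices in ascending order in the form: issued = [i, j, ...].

[0] ALU needs rd=2 wr=1: ok; after: ALU=0 MUL=1 MEM=2 BR=1, R=5, W=2
[1] ALU needs rd=2 wr=1: FU; after: ALU=0 MUL=1 MEM=2 BR=1, R=5, W=2
[2] ALU needs rd=2 wr=1: FU; after: ALU=0 MUL=1 MEM=2 BR=1, R=5, W=2
[3] ALU needs rd=2 wr=1: FU; after: ALU=0 MUL=1 MEM=2 BR=1, R=5, W=2
[4] ALU needs rd=2 wr=1: FU; after: ALU=0 MUL=1 MEM=2 BR=1, R=5, W=2
[5] MEM needs rd=1 wr=1: WAW; after: ALU=0 MUL=1 MEM=2 BR=1, R=5, W=2
[6] MUL needs rd=2 wr=1: ok; after: ALU=0 MUL=0 MEM=2 BR=1, R=3, W=1
[7] MEM needs rd=2 wr=0: ok; after: ALU=0 MUL=0 MEM=1 BR=1, R=1, W=1

issued = [0, 6, 7]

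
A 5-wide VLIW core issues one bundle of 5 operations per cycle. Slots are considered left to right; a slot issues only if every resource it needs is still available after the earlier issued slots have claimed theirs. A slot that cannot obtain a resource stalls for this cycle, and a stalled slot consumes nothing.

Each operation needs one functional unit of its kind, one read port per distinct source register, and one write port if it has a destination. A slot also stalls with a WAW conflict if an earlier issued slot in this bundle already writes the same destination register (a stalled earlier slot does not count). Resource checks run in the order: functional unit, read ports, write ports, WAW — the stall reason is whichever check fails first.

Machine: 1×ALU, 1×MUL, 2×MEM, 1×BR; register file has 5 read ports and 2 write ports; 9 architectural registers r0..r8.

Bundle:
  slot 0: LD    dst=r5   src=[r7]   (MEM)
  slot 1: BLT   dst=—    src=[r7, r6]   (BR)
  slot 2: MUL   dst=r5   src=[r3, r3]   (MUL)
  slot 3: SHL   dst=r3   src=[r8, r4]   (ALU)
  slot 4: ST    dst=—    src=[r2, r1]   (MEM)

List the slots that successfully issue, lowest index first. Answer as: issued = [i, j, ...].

issued = [0, 1, 3]

#0 MEM src=r7 dispatched  <A:1 Mu:1 Ld:1 B:1 rd:4 wr:1>
#1 BR src=r7,r6 dispatched  <A:1 Mu:1 Ld:1 B:0 rd:2 wr:1>
#2 MUL src=r3,r3 held:WAW  <A:1 Mu:1 Ld:1 B:0 rd:2 wr:1>
#3 ALU src=r8,r4 dispatched  <A:0 Mu:1 Ld:1 B:0 rd:0 wr:0>
#4 MEM src=r2,r1 held:RD_PORT  <A:0 Mu:1 Ld:1 B:0 rd:0 wr:0>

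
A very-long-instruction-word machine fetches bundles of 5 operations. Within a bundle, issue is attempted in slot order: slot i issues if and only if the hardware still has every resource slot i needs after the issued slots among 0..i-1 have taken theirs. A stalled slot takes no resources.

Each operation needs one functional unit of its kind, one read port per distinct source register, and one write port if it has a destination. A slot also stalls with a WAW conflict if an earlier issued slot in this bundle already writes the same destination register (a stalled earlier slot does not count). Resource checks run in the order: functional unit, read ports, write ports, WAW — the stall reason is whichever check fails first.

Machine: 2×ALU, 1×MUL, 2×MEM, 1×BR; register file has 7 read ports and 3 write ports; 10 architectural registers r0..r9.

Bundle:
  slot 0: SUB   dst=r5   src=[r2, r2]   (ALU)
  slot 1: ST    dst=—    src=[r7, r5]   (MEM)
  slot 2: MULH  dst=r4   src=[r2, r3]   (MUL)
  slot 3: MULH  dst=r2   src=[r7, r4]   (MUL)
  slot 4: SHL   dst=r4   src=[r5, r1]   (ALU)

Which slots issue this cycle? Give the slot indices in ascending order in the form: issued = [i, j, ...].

issued = [0, 1, 2]

  0. ALU→r5 ⇒ go  {1A/1Mu/2Ld/1B | 6r 2w}
  1. MEM ⇒ go  {1A/1Mu/1Ld/1B | 4r 2w}
  2. MUL→r4 ⇒ go  {1A/0Mu/1Ld/1B | 2r 1w}
  3. MUL→r2 ⇒ no(FU)  {1A/0Mu/1Ld/1B | 2r 1w}
  4. ALU→r4 ⇒ no(WAW)  {1A/0Mu/1Ld/1B | 2r 1w}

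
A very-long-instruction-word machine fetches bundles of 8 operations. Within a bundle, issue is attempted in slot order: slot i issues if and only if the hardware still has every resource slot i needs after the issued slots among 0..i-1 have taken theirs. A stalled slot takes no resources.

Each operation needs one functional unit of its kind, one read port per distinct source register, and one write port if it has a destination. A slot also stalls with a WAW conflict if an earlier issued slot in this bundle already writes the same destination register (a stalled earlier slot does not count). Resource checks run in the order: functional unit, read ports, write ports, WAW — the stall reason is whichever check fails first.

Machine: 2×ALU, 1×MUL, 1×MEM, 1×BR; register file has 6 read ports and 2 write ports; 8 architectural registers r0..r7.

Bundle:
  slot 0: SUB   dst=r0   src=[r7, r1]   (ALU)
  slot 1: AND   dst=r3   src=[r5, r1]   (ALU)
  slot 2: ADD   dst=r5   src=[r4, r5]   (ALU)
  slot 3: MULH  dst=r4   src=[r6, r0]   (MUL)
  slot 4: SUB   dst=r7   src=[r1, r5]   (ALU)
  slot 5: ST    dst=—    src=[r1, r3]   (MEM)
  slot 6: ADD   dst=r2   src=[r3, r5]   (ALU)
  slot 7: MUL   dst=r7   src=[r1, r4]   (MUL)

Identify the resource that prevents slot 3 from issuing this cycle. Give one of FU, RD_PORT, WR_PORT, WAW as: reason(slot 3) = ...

reason(slot 3) = WR_PORT

[0] ALU needs rd=2 wr=1: ok; after: ALU=1 MUL=1 MEM=1 BR=1, R=4, W=1
[1] ALU needs rd=2 wr=1: ok; after: ALU=0 MUL=1 MEM=1 BR=1, R=2, W=0
[2] ALU needs rd=2 wr=1: FU; after: ALU=0 MUL=1 MEM=1 BR=1, R=2, W=0
[3] MUL needs rd=2 wr=1: WR_PORT; after: ALU=0 MUL=1 MEM=1 BR=1, R=2, W=0
[4] ALU needs rd=2 wr=1: FU; after: ALU=0 MUL=1 MEM=1 BR=1, R=2, W=0
[5] MEM needs rd=2 wr=0: ok; after: ALU=0 MUL=1 MEM=0 BR=1, R=0, W=0
[6] ALU needs rd=2 wr=1: FU; after: ALU=0 MUL=1 MEM=0 BR=1, R=0, W=0
[7] MUL needs rd=2 wr=1: RD_PORT; after: ALU=0 MUL=1 MEM=0 BR=1, R=0, W=0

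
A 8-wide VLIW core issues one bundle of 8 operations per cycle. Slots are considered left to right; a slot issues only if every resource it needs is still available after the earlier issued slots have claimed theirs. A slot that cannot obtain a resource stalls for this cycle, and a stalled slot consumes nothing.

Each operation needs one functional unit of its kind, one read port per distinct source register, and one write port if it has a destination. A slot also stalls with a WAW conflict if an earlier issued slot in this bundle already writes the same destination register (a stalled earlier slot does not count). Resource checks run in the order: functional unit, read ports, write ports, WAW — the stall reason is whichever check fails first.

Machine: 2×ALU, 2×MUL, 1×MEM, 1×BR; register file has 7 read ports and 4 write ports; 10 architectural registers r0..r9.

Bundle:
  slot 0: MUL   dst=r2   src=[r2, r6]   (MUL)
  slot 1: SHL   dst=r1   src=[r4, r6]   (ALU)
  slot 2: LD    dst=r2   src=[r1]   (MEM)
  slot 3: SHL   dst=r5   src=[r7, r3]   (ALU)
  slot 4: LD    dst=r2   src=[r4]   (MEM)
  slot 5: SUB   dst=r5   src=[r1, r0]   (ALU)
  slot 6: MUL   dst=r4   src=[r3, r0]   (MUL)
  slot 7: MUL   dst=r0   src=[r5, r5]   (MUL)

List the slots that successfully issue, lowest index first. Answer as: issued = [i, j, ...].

issued = [0, 1, 3, 7]

  0. MUL→r2 ⇒ go  {2A/1Mu/1Ld/1B | 5r 3w}
  1. ALU→r1 ⇒ go  {1A/1Mu/1Ld/1B | 3r 2w}
  2. MEM→r2 ⇒ no(WAW)  {1A/1Mu/1Ld/1B | 3r 2w}
  3. ALU→r5 ⇒ go  {0A/1Mu/1Ld/1B | 1r 1w}
  4. MEM→r2 ⇒ no(WAW)  {0A/1Mu/1Ld/1B | 1r 1w}
  5. ALU→r5 ⇒ no(FU)  {0A/1Mu/1Ld/1B | 1r 1w}
  6. MUL→r4 ⇒ no(RD_PORT)  {0A/1Mu/1Ld/1B | 1r 1w}
  7. MUL→r0 ⇒ go  {0A/0Mu/1Ld/1B | 0r 0w}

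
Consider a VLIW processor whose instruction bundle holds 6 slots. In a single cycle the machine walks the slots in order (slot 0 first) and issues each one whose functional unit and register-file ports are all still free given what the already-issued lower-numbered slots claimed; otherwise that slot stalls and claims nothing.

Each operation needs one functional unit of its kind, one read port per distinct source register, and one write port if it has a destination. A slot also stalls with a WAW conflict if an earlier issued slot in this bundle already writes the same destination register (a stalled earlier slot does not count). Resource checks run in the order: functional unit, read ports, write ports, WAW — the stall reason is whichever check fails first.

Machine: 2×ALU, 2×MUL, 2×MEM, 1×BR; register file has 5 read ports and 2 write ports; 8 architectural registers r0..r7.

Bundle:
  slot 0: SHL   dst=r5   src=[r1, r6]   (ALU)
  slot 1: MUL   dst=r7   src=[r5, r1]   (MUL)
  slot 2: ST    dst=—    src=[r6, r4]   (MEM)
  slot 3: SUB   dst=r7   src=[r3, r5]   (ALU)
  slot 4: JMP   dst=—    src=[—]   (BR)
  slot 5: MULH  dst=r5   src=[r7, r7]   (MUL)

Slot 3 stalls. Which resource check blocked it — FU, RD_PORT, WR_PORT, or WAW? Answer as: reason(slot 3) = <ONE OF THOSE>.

(0) want 1×ALU +2rd +1wr — yes → AL1|MU2|ME2|BR1|rd3|wr1
(1) want 1×MUL +2rd +1wr — yes → AL1|MU1|ME2|BR1|rd1|wr0
(2) want 1×MEM +2rd +0wr — RD_PORT → AL1|MU1|ME2|BR1|rd1|wr0
(3) want 1×ALU +2rd +1wr — RD_PORT → AL1|MU1|ME2|BR1|rd1|wr0
(4) want 1×BR +0rd +0wr — yes → AL1|MU1|ME2|BR0|rd1|wr0
(5) want 1×MUL +1rd +1wr — WR_PORT → AL1|MU1|ME2|BR0|rd1|wr0

reason(slot 3) = RD_PORT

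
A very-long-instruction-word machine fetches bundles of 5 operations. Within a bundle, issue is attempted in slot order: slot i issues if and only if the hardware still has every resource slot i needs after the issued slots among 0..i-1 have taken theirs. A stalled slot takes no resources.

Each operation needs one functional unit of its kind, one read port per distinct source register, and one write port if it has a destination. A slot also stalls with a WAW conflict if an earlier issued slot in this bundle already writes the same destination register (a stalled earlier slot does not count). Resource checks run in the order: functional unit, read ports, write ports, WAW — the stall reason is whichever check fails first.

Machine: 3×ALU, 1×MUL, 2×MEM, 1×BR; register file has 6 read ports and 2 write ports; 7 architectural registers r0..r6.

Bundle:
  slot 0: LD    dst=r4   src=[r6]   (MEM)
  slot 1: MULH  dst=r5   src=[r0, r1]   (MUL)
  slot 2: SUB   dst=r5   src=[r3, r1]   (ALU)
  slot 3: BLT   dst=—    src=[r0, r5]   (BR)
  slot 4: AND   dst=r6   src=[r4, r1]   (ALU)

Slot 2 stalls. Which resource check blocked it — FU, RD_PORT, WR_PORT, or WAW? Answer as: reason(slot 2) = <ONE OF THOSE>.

reason(slot 2) = WR_PORT

  0. MEM→r4 ⇒ go  {3A/1Mu/1Ld/1B | 5r 1w}
  1. MUL→r5 ⇒ go  {3A/0Mu/1Ld/1B | 3r 0w}
  2. ALU→r5 ⇒ no(WR_PORT)  {3A/0Mu/1Ld/1B | 3r 0w}
  3. BR ⇒ go  {3A/0Mu/1Ld/0B | 1r 0w}
  4. ALU→r6 ⇒ no(RD_PORT)  {3A/0Mu/1Ld/0B | 1r 0w}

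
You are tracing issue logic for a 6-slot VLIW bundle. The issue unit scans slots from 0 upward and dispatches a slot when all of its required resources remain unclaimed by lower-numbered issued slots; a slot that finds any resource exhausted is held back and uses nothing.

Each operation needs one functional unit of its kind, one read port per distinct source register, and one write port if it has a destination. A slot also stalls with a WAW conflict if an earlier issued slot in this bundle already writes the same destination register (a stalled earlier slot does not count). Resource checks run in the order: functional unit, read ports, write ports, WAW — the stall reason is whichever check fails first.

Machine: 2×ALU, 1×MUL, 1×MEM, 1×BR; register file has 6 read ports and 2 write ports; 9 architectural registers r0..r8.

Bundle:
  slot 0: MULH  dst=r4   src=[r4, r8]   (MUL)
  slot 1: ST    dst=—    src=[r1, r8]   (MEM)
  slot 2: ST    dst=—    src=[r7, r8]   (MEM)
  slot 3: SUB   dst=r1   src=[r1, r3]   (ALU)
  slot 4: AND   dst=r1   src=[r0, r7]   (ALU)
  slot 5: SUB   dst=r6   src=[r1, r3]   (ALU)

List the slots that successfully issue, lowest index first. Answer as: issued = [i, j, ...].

(0) want 1×MUL +2rd +1wr — yes → AL2|MU0|ME1|BR1|rd4|wr1
(1) want 1×MEM +2rd +0wr — yes → AL2|MU0|ME0|BR1|rd2|wr1
(2) want 1×MEM +2rd +0wr — FU → AL2|MU0|ME0|BR1|rd2|wr1
(3) want 1×ALU +2rd +1wr — yes → AL1|MU0|ME0|BR1|rd0|wr0
(4) want 1×ALU +2rd +1wr — RD_PORT → AL1|MU0|ME0|BR1|rd0|wr0
(5) want 1×ALU +2rd +1wr — RD_PORT → AL1|MU0|ME0|BR1|rd0|wr0

issued = [0, 1, 3]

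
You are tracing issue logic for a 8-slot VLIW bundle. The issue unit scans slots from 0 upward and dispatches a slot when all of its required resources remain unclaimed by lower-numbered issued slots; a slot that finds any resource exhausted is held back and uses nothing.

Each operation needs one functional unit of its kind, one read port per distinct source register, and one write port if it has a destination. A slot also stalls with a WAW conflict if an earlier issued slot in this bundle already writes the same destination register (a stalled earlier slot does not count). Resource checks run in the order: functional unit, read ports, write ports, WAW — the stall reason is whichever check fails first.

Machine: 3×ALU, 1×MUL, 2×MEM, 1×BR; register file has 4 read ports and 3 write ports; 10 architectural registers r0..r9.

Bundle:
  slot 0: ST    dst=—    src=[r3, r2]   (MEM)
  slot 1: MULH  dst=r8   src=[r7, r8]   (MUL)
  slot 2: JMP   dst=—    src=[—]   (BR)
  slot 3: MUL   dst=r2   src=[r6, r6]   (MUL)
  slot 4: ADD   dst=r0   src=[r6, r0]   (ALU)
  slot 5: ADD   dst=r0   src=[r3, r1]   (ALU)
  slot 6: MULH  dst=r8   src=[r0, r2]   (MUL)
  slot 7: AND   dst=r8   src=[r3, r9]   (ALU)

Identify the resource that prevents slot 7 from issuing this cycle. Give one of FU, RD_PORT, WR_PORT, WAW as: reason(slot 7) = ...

(0) want 1×MEM +2rd +0wr — yes → AL3|MU1|ME1|BR1|rd2|wr3
(1) want 1×MUL +2rd +1wr — yes → AL3|MU0|ME1|BR1|rd0|wr2
(2) want 1×BR +0rd +0wr — yes → AL3|MU0|ME1|BR0|rd0|wr2
(3) want 1×MUL +1rd +1wr — FU → AL3|MU0|ME1|BR0|rd0|wr2
(4) want 1×ALU +2rd +1wr — RD_PORT → AL3|MU0|ME1|BR0|rd0|wr2
(5) want 1×ALU +2rd +1wr — RD_PORT → AL3|MU0|ME1|BR0|rd0|wr2
(6) want 1×MUL +2rd +1wr — FU → AL3|MU0|ME1|BR0|rd0|wr2
(7) want 1×ALU +2rd +1wr — RD_PORT → AL3|MU0|ME1|BR0|rd0|wr2

reason(slot 7) = RD_PORT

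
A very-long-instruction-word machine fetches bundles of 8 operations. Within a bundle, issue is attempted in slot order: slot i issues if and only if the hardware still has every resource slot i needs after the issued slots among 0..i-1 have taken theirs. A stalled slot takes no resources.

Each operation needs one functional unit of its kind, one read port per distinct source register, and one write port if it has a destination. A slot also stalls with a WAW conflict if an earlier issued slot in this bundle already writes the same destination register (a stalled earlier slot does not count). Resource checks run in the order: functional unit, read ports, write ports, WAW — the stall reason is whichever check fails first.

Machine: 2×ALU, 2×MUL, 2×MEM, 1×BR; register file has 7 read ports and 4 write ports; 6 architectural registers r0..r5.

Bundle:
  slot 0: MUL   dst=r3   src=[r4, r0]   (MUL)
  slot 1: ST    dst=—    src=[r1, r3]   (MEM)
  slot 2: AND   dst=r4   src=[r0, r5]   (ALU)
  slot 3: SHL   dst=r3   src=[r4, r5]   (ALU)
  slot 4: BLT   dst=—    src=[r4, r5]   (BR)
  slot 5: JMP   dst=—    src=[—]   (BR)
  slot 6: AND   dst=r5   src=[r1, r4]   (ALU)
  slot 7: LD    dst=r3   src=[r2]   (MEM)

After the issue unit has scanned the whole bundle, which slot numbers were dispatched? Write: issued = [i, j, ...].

issued = [0, 1, 2, 5]

(0) want 1×MUL +2rd +1wr — yes → AL2|MU1|ME2|BR1|rd5|wr3
(1) want 1×MEM +2rd +0wr — yes → AL2|MU1|ME1|BR1|rd3|wr3
(2) want 1×ALU +2rd +1wr — yes → AL1|MU1|ME1|BR1|rd1|wr2
(3) want 1×ALU +2rd +1wr — RD_PORT → AL1|MU1|ME1|BR1|rd1|wr2
(4) want 1×BR +2rd +0wr — RD_PORT → AL1|MU1|ME1|BR1|rd1|wr2
(5) want 1×BR +0rd +0wr — yes → AL1|MU1|ME1|BR0|rd1|wr2
(6) want 1×ALU +2rd +1wr — RD_PORT → AL1|MU1|ME1|BR0|rd1|wr2
(7) want 1×MEM +1rd +1wr — WAW → AL1|MU1|ME1|BR0|rd1|wr2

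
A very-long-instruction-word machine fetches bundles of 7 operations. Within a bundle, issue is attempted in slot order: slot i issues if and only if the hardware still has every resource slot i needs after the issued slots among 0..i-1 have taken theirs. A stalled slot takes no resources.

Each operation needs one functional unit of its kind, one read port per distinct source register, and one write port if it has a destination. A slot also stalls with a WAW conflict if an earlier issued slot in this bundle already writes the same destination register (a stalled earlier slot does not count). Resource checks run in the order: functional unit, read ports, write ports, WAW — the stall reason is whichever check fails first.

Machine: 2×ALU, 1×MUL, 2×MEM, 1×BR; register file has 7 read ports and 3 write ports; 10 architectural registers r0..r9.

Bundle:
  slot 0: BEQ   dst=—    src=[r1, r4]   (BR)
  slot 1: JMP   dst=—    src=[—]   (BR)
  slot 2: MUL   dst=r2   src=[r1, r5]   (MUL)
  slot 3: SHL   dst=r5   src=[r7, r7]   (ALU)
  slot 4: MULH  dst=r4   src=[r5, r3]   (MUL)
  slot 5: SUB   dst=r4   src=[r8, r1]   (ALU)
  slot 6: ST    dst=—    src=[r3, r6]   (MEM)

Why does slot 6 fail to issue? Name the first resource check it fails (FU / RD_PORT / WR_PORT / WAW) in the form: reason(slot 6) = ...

(0) want 1×BR +2rd +0wr — yes → AL2|MU1|ME2|BR0|rd5|wr3
(1) want 1×BR +0rd +0wr — FU → AL2|MU1|ME2|BR0|rd5|wr3
(2) want 1×MUL +2rd +1wr — yes → AL2|MU0|ME2|BR0|rd3|wr2
(3) want 1×ALU +1rd +1wr — yes → AL1|MU0|ME2|BR0|rd2|wr1
(4) want 1×MUL +2rd +1wr — FU → AL1|MU0|ME2|BR0|rd2|wr1
(5) want 1×ALU +2rd +1wr — yes → AL0|MU0|ME2|BR0|rd0|wr0
(6) want 1×MEM +2rd +0wr — RD_PORT → AL0|MU0|ME2|BR0|rd0|wr0

reason(slot 6) = RD_PORT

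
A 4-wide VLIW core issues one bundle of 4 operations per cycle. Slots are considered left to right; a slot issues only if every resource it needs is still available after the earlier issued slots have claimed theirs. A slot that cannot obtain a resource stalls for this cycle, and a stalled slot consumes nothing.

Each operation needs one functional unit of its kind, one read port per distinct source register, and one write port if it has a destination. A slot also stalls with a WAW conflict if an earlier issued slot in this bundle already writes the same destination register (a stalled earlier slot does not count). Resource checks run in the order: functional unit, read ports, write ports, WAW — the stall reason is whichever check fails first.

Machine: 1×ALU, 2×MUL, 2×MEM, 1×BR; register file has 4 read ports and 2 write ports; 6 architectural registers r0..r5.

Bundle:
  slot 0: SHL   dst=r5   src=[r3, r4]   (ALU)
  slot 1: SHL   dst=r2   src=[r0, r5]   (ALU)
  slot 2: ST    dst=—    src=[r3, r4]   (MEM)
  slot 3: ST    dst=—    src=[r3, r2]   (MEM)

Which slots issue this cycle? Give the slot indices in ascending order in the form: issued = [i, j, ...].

issued = [0, 2]

[0] ALU needs rd=2 wr=1: ok; after: ALU=0 MUL=2 MEM=2 BR=1, R=2, W=1
[1] ALU needs rd=2 wr=1: FU; after: ALU=0 MUL=2 MEM=2 BR=1, R=2, W=1
[2] MEM needs rd=2 wr=0: ok; after: ALU=0 MUL=2 MEM=1 BR=1, R=0, W=1
[3] MEM needs rd=2 wr=0: RD_PORT; after: ALU=0 MUL=2 MEM=1 BR=1, R=0, W=1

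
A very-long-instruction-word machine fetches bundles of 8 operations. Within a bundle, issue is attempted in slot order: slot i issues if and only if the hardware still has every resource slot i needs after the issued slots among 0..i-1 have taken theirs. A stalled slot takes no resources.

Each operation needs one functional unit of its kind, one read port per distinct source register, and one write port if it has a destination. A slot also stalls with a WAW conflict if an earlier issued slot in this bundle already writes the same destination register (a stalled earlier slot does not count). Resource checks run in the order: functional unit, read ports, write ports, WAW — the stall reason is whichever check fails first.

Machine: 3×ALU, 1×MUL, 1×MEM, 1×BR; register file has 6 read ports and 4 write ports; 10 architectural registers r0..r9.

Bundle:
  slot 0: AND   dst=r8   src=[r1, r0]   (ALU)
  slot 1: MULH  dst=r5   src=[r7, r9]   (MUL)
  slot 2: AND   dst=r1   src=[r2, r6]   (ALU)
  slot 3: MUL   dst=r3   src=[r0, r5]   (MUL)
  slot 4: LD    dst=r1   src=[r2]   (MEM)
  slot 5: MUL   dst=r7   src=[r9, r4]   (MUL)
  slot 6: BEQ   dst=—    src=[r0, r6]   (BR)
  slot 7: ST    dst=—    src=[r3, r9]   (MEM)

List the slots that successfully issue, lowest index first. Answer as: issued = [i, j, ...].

issued = [0, 1, 2]

slot 0 (ALU): ISSUE — free A2,Mu1,Ld1,B1 rp4 wp3
slot 1 (MUL): ISSUE — free A2,Mu0,Ld1,B1 rp2 wp2
slot 2 (ALU): ISSUE — free A1,Mu0,Ld1,B1 rp0 wp1
slot 3 (MUL): stall FU — free A1,Mu0,Ld1,B1 rp0 wp1
slot 4 (MEM): stall RD_PORT — free A1,Mu0,Ld1,B1 rp0 wp1
slot 5 (MUL): stall FU — free A1,Mu0,Ld1,B1 rp0 wp1
slot 6 (BR): stall RD_PORT — free A1,Mu0,Ld1,B1 rp0 wp1
slot 7 (MEM): stall RD_PORT — free A1,Mu0,Ld1,B1 rp0 wp1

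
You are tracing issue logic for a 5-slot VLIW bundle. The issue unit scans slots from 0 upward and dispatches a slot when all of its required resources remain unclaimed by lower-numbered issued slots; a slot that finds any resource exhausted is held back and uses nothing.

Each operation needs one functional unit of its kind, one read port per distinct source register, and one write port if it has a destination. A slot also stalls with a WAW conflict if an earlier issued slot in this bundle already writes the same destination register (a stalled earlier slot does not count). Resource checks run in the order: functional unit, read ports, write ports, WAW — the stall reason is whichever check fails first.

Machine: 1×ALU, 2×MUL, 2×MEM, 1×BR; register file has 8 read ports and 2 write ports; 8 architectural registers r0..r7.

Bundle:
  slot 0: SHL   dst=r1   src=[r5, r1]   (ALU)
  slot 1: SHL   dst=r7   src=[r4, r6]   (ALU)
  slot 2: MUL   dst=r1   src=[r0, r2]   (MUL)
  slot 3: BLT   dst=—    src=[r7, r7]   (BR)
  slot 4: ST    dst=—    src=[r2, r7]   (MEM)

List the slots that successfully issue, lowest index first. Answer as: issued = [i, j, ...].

issued = [0, 3, 4]

slot 0 (ALU): ISSUE — free A0,Mu2,Ld2,B1 rp6 wp1
slot 1 (ALU): stall FU — free A0,Mu2,Ld2,B1 rp6 wp1
slot 2 (MUL): stall WAW — free A0,Mu2,Ld2,B1 rp6 wp1
slot 3 (BR): ISSUE — free A0,Mu2,Ld2,B0 rp5 wp1
slot 4 (MEM): ISSUE — free A0,Mu2,Ld1,B0 rp3 wp1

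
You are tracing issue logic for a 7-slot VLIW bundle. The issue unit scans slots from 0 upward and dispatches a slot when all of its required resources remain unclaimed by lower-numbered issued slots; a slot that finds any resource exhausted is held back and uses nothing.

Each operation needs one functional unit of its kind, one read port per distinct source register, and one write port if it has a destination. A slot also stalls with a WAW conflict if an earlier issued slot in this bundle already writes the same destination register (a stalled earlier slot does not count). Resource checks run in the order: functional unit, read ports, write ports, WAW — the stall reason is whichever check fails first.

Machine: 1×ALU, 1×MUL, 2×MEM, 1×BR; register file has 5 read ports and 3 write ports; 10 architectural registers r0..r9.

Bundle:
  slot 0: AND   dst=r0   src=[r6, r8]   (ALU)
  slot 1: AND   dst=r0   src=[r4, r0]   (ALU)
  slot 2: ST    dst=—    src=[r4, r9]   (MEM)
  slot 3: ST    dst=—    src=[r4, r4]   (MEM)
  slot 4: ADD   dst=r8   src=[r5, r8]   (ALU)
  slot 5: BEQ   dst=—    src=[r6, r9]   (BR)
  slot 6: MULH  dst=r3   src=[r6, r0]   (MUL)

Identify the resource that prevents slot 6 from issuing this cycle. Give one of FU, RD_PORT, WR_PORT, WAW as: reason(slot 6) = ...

reason(slot 6) = RD_PORT

#0 ALU src=r6,r8 dispatched  <A:0 Mu:1 Ld:2 B:1 rd:3 wr:2>
#1 ALU src=r4,r0 held:FU  <A:0 Mu:1 Ld:2 B:1 rd:3 wr:2>
#2 MEM src=r4,r9 dispatched  <A:0 Mu:1 Ld:1 B:1 rd:1 wr:2>
#3 MEM src=r4,r4 dispatched  <A:0 Mu:1 Ld:0 B:1 rd:0 wr:2>
#4 ALU src=r5,r8 held:FU  <A:0 Mu:1 Ld:0 B:1 rd:0 wr:2>
#5 BR src=r6,r9 held:RD_PORT  <A:0 Mu:1 Ld:0 B:1 rd:0 wr:2>
#6 MUL src=r6,r0 held:RD_PORT  <A:0 Mu:1 Ld:0 B:1 rd:0 wr:2>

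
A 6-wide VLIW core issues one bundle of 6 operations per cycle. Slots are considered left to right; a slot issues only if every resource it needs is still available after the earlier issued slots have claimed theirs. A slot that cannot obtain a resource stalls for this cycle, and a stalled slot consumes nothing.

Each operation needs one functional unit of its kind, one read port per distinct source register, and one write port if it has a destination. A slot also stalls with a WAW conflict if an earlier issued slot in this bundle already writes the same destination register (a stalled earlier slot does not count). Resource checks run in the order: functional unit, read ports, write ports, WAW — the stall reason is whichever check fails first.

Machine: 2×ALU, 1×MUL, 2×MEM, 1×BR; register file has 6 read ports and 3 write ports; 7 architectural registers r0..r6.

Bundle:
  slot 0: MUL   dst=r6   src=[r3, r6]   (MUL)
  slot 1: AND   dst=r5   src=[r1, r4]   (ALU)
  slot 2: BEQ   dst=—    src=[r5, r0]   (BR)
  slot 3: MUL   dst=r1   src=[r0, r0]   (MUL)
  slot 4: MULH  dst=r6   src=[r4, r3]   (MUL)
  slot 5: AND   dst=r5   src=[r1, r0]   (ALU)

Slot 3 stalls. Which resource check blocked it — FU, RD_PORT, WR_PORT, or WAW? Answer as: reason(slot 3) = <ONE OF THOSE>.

[0] MUL needs rd=2 wr=1: ok; after: ALU=2 MUL=0 MEM=2 BR=1, R=4, W=2
[1] ALU needs rd=2 wr=1: ok; after: ALU=1 MUL=0 MEM=2 BR=1, R=2, W=1
[2] BR needs rd=2 wr=0: ok; after: ALU=1 MUL=0 MEM=2 BR=0, R=0, W=1
[3] MUL needs rd=1 wr=1: FU; after: ALU=1 MUL=0 MEM=2 BR=0, R=0, W=1
[4] MUL needs rd=2 wr=1: FU; after: ALU=1 MUL=0 MEM=2 BR=0, R=0, W=1
[5] ALU needs rd=2 wr=1: RD_PORT; after: ALU=1 MUL=0 MEM=2 BR=0, R=0, W=1

reason(slot 3) = FU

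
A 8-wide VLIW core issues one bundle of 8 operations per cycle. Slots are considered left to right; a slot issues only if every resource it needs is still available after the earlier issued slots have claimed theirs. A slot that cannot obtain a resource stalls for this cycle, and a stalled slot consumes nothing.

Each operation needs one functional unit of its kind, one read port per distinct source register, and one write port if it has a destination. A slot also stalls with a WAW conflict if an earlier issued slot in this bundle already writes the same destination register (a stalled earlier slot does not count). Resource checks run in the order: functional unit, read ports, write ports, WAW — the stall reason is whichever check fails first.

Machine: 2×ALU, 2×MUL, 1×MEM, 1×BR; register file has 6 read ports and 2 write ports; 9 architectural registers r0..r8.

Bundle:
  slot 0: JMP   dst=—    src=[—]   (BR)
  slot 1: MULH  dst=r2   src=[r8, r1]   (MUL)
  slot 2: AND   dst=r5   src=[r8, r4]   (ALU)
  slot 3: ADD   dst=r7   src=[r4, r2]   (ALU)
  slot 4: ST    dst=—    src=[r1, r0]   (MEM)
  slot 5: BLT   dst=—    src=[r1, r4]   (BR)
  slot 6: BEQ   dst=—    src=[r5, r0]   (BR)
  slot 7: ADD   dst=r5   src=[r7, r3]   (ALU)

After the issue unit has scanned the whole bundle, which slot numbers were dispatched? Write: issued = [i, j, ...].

issued = [0, 1, 2, 4]

[0] BR needs rd=0 wr=0: ok; after: ALU=2 MUL=2 MEM=1 BR=0, R=6, W=2
[1] MUL needs rd=2 wr=1: ok; after: ALU=2 MUL=1 MEM=1 BR=0, R=4, W=1
[2] ALU needs rd=2 wr=1: ok; after: ALU=1 MUL=1 MEM=1 BR=0, R=2, W=0
[3] ALU needs rd=2 wr=1: WR_PORT; after: ALU=1 MUL=1 MEM=1 BR=0, R=2, W=0
[4] MEM needs rd=2 wr=0: ok; after: ALU=1 MUL=1 MEM=0 BR=0, R=0, W=0
[5] BR needs rd=2 wr=0: FU; after: ALU=1 MUL=1 MEM=0 BR=0, R=0, W=0
[6] BR needs rd=2 wr=0: FU; after: ALU=1 MUL=1 MEM=0 BR=0, R=0, W=0
[7] ALU needs rd=2 wr=1: RD_PORT; after: ALU=1 MUL=1 MEM=0 BR=0, R=0, W=0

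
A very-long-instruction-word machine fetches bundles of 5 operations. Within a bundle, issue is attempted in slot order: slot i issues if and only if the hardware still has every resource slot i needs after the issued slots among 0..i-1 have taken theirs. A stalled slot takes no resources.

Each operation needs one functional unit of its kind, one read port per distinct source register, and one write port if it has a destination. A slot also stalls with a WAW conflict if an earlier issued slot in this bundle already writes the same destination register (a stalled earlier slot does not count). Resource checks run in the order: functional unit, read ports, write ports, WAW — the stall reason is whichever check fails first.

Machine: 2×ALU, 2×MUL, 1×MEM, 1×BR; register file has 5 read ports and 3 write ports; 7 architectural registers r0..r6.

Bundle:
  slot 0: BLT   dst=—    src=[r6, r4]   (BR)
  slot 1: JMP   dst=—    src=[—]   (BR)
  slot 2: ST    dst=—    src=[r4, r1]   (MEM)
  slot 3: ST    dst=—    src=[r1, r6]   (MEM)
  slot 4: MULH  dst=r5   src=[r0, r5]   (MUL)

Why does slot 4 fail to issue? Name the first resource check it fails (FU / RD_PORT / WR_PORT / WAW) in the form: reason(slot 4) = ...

reason(slot 4) = RD_PORT

#0 BR src=r6,r4 dispatched  <A:2 Mu:2 Ld:1 B:0 rd:3 wr:3>
#1 BR src=- held:FU  <A:2 Mu:2 Ld:1 B:0 rd:3 wr:3>
#2 MEM src=r4,r1 dispatched  <A:2 Mu:2 Ld:0 B:0 rd:1 wr:3>
#3 MEM src=r1,r6 held:FU  <A:2 Mu:2 Ld:0 B:0 rd:1 wr:3>
#4 MUL src=r0,r5 held:RD_PORT  <A:2 Mu:2 Ld:0 B:0 rd:1 wr:3>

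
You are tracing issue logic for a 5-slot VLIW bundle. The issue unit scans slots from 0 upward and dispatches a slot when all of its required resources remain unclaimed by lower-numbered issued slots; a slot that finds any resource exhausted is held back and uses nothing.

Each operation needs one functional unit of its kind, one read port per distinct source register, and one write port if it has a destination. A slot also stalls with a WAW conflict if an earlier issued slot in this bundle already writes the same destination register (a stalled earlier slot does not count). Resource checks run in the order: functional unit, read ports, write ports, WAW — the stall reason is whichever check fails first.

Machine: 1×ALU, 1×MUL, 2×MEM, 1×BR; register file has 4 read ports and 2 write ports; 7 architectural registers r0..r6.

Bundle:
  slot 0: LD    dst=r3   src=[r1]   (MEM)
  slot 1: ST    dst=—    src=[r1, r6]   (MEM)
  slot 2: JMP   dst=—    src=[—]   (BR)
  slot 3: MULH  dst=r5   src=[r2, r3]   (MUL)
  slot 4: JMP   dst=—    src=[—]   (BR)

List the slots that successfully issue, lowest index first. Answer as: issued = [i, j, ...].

issued = [0, 1, 2]

(0) want 1×MEM +1rd +1wr — yes → AL1|MU1|ME1|BR1|rd3|wr1
(1) want 1×MEM +2rd +0wr — yes → AL1|MU1|ME0|BR1|rd1|wr1
(2) want 1×BR +0rd +0wr — yes → AL1|MU1|ME0|BR0|rd1|wr1
(3) want 1×MUL +2rd +1wr — RD_PORT → AL1|MU1|ME0|BR0|rd1|wr1
(4) want 1×BR +0rd +0wr — FU → AL1|MU1|ME0|BR0|rd1|wr1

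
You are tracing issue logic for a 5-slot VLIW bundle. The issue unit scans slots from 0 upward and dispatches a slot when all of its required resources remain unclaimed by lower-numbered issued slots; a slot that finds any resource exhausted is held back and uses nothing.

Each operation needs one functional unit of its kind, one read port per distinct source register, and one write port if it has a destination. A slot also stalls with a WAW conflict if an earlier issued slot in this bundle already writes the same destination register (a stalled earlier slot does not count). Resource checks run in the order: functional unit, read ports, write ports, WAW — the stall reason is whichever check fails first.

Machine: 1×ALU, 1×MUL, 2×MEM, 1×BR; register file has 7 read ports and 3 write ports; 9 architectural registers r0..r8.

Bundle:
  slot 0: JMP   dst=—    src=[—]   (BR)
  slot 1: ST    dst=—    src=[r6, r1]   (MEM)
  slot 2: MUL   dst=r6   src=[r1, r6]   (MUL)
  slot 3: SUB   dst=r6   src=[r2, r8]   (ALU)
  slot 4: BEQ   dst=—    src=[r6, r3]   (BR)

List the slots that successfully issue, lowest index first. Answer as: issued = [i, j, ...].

issued = [0, 1, 2]

(0) want 1×BR +0rd +0wr — yes → AL1|MU1|ME2|BR0|rd7|wr3
(1) want 1×MEM +2rd +0wr — yes → AL1|MU1|ME1|BR0|rd5|wr3
(2) want 1×MUL +2rd +1wr — yes → AL1|MU0|ME1|BR0|rd3|wr2
(3) want 1×ALU +2rd +1wr — WAW → AL1|MU0|ME1|BR0|rd3|wr2
(4) want 1×BR +2rd +0wr — FU → AL1|MU0|ME1|BR0|rd3|wr2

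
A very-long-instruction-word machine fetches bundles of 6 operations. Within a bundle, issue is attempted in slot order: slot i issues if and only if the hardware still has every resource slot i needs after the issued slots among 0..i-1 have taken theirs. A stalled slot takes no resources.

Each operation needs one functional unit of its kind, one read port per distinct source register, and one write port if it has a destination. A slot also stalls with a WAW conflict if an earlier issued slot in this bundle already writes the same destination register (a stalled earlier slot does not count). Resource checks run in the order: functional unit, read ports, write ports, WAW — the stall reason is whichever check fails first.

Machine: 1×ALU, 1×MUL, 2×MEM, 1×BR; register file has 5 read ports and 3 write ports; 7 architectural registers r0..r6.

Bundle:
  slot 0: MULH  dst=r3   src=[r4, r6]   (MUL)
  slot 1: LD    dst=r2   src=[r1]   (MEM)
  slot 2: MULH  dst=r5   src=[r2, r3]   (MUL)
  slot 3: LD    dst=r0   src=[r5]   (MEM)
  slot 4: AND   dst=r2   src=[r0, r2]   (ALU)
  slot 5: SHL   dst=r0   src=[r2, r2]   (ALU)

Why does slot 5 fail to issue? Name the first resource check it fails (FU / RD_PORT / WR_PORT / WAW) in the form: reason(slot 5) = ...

  0. MUL→r3 ⇒ go  {1A/0Mu/2Ld/1B | 3r 2w}
  1. MEM→r2 ⇒ go  {1A/0Mu/1Ld/1B | 2r 1w}
  2. MUL→r5 ⇒ no(FU)  {1A/0Mu/1Ld/1B | 2r 1w}
  3. MEM→r0 ⇒ go  {1A/0Mu/0Ld/1B | 1r 0w}
  4. ALU→r2 ⇒ no(RD_PORT)  {1A/0Mu/0Ld/1B | 1r 0w}
  5. ALU→r0 ⇒ no(WR_PORT)  {1A/0Mu/0Ld/1B | 1r 0w}

reason(slot 5) = WR_PORT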